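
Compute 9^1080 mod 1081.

9^1 ≡ 9 (mod 1081)
9^2 ≡ 9^2 = 81 ≡ 81 (mod 1081)
9^4 ≡ 81^2 = 6561 ≡ 75 (mod 1081)
9^8 ≡ 75^2 = 5625 ≡ 220 (mod 1081)
9^16 ≡ 220^2 = 48400 ≡ 836 (mod 1081)
9^32 ≡ 836^2 = 698896 ≡ 570 (mod 1081)
9^64 ≡ 570^2 = 324900 ≡ 600 (mod 1081)
9^128 ≡ 600^2 = 360000 ≡ 27 (mod 1081)
9^256 ≡ 27^2 = 729 ≡ 729 (mod 1081)
9^512 ≡ 729^2 = 531441 ≡ 670 (mod 1081)
9^1024 ≡ 670^2 = 448900 ≡ 285 (mod 1081)
1080 = 1024 + 32 + 16 + 8 in binary powers of 2.
So 9^1080 ≡ 285 · 570 · 836 · 220 ≡ 679 (mod 1081).
Since 679 ≠ 1, base 9 is a Fermat witness: 1081 is composite.

679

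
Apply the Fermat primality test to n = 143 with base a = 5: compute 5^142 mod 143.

25

5^1 ≡ 5 (mod 143)
5^2 ≡ 5^2 = 25 ≡ 25 (mod 143)
5^4 ≡ 25^2 = 625 ≡ 53 (mod 143)
5^8 ≡ 53^2 = 2809 ≡ 92 (mod 143)
5^16 ≡ 92^2 = 8464 ≡ 27 (mod 143)
5^32 ≡ 27^2 = 729 ≡ 14 (mod 143)
5^64 ≡ 14^2 = 196 ≡ 53 (mod 143)
5^128 ≡ 53^2 = 2809 ≡ 92 (mod 143)
142 = 128 + 8 + 4 + 2 in binary powers of 2.
So 5^142 ≡ 92 · 92 · 53 · 25 ≡ 25 (mod 143).
Since 25 ≠ 1, base 5 is a Fermat witness: 143 is composite.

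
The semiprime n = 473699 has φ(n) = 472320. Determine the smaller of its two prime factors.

φ(n) = (p−1)(q−1) = n − (p+q) + 1, so p + q = 473699 − 472320 + 1 = 1380.
p and q are the roots of t² − 1380t + 473699 = 0.
Discriminant: 1380² − 4·473699 = 1904400 − 1894796 = 9604; √9604 = 98.
q = (1380 − 98)/2 = 641, p = (1380 + 98)/2 = 739.
Check: 641 · 739 = 473699.

641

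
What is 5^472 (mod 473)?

5^1 ≡ 5 (mod 473)
5^2 ≡ 5^2 = 25 ≡ 25 (mod 473)
5^4 ≡ 25^2 = 625 ≡ 152 (mod 473)
5^8 ≡ 152^2 = 23104 ≡ 400 (mod 473)
5^16 ≡ 400^2 = 160000 ≡ 126 (mod 473)
5^32 ≡ 126^2 = 15876 ≡ 267 (mod 473)
5^64 ≡ 267^2 = 71289 ≡ 339 (mod 473)
5^128 ≡ 339^2 = 114921 ≡ 455 (mod 473)
5^256 ≡ 455^2 = 207025 ≡ 324 (mod 473)
472 = 256 + 128 + 64 + 16 + 8 in binary powers of 2.
So 5^472 ≡ 324 · 455 · 339 · 126 · 400 ≡ 454 (mod 473).
Since 454 ≠ 1, base 5 is a Fermat witness: 473 is composite.

454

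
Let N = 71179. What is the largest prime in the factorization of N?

79

71179 = 17 · 4187
4187 = 53 · 79
79 is prime.
So 71179 = 17 · 53 · 79; the largest prime factor is 79.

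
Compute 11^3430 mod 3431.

1583

11^1 ≡ 11 (mod 3431)
11^2 ≡ 11^2 = 121 ≡ 121 (mod 3431)
11^4 ≡ 121^2 = 14641 ≡ 917 (mod 3431)
11^8 ≡ 917^2 = 840889 ≡ 294 (mod 3431)
11^16 ≡ 294^2 = 86436 ≡ 661 (mod 3431)
11^32 ≡ 661^2 = 436921 ≡ 1184 (mod 3431)
11^64 ≡ 1184^2 = 1401856 ≡ 2008 (mod 3431)
11^128 ≡ 2008^2 = 4032064 ≡ 639 (mod 3431)
11^256 ≡ 639^2 = 408321 ≡ 32 (mod 3431)
11^512 ≡ 32^2 = 1024 ≡ 1024 (mod 3431)
11^1024 ≡ 1024^2 = 1048576 ≡ 2121 (mod 3431)
11^2048 ≡ 2121^2 = 4498641 ≡ 600 (mod 3431)
3430 = 2048 + 1024 + 256 + 64 + 32 + 4 + 2 in binary powers of 2.
So 11^3430 ≡ 600 · 2121 · 32 · 2008 · 1184 · 917 · 121 ≡ 1583 (mod 3431).
Since 1583 ≠ 1, base 11 is a Fermat witness: 3431 is composite.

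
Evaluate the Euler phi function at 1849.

Factor: 1849 = 43^2.
φ(1849) = 43^1·(43−1) = 1806.

1806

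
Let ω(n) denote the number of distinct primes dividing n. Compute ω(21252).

5

21252 = 2^2 · 5313
5313 = 3 · 1771
1771 = 7 · 253
253 = 11 · 23
21252 = 2^2 · 3 · 7 · 11 · 23, which has 5 distinct prime factors.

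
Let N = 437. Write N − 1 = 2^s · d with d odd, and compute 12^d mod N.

437 − 1 = 436 = 2^2 · 109, so d = 109.
12^1 ≡ 12 (mod 437)
12^2 ≡ 12^2 = 144 ≡ 144 (mod 437)
12^4 ≡ 144^2 = 20736 ≡ 197 (mod 437)
12^8 ≡ 197^2 = 38809 ≡ 353 (mod 437)
12^16 ≡ 353^2 = 124609 ≡ 64 (mod 437)
12^32 ≡ 64^2 = 4096 ≡ 163 (mod 437)
12^64 ≡ 163^2 = 26569 ≡ 349 (mod 437)
109 = 64 + 32 + 8 + 4 + 1 in binary powers of 2.
So 12^109 ≡ 349 · 163 · 353 · 197 · 12 ≡ 278 (mod 437).
Squaring chain: 278 → 372; never reaches −1, so base 12 is a Miller–Rabin witness that 437 is composite.

278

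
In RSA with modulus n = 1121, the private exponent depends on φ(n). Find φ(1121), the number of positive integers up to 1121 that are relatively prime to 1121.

1044

Factor: 1121 = 19 · 59.
φ(1121) = (19−1) · (59−1) = 18 · 58 = 1044.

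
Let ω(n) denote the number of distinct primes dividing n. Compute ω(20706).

5

20706 = 2 · 10353
10353 = 3 · 3451
3451 = 7 · 493
493 = 17 · 29
20706 = 2 · 3 · 7 · 17 · 29, which has 5 distinct prime factors.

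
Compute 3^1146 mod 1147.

3^1 ≡ 3 (mod 1147)
3^2 ≡ 3^2 = 9 ≡ 9 (mod 1147)
3^4 ≡ 9^2 = 81 ≡ 81 (mod 1147)
3^8 ≡ 81^2 = 6561 ≡ 826 (mod 1147)
3^16 ≡ 826^2 = 682276 ≡ 958 (mod 1147)
3^32 ≡ 958^2 = 917764 ≡ 164 (mod 1147)
3^64 ≡ 164^2 = 26896 ≡ 515 (mod 1147)
3^128 ≡ 515^2 = 265225 ≡ 268 (mod 1147)
3^256 ≡ 268^2 = 71824 ≡ 710 (mod 1147)
3^512 ≡ 710^2 = 504100 ≡ 567 (mod 1147)
3^1024 ≡ 567^2 = 321489 ≡ 329 (mod 1147)
1146 = 1024 + 64 + 32 + 16 + 8 + 2 in binary powers of 2.
So 3^1146 ≡ 329 · 515 · 164 · 958 · 826 · 9 ≡ 47 (mod 1147).
Since 47 ≠ 1, base 3 is a Fermat witness: 1147 is composite.

47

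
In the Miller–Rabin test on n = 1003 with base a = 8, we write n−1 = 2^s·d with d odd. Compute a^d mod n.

791

1003 − 1 = 1002 = 2^1 · 501, so d = 501.
8^1 ≡ 8 (mod 1003)
8^2 ≡ 8^2 = 64 ≡ 64 (mod 1003)
8^4 ≡ 64^2 = 4096 ≡ 84 (mod 1003)
8^8 ≡ 84^2 = 7056 ≡ 35 (mod 1003)
8^16 ≡ 35^2 = 1225 ≡ 222 (mod 1003)
8^32 ≡ 222^2 = 49284 ≡ 137 (mod 1003)
8^64 ≡ 137^2 = 18769 ≡ 715 (mod 1003)
8^128 ≡ 715^2 = 511225 ≡ 698 (mod 1003)
8^256 ≡ 698^2 = 487204 ≡ 749 (mod 1003)
501 = 256 + 128 + 64 + 32 + 16 + 4 + 1 in binary powers of 2.
So 8^501 ≡ 749 · 698 · 715 · 137 · 222 · 84 · 8 ≡ 791 (mod 1003).
Squaring chain: 791; never reaches −1, so base 8 is a Miller–Rabin witness that 1003 is composite.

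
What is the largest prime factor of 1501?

1501 = 19 · 79
79 is prime.
So 1501 = 19 · 79; the largest prime factor is 79.

79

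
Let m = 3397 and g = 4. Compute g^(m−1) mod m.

2197

4^1 ≡ 4 (mod 3397)
4^2 ≡ 4^2 = 16 ≡ 16 (mod 3397)
4^4 ≡ 16^2 = 256 ≡ 256 (mod 3397)
4^8 ≡ 256^2 = 65536 ≡ 993 (mod 3397)
4^16 ≡ 993^2 = 986049 ≡ 919 (mod 3397)
4^32 ≡ 919^2 = 844561 ≡ 2105 (mod 3397)
4^64 ≡ 2105^2 = 4431025 ≡ 1337 (mod 3397)
4^128 ≡ 1337^2 = 1787569 ≡ 747 (mod 3397)
4^256 ≡ 747^2 = 558009 ≡ 901 (mod 3397)
4^512 ≡ 901^2 = 811801 ≡ 3315 (mod 3397)
4^1024 ≡ 3315^2 = 10989225 ≡ 3327 (mod 3397)
4^2048 ≡ 3327^2 = 11068929 ≡ 1503 (mod 3397)
3396 = 2048 + 1024 + 256 + 64 + 4 in binary powers of 2.
So 4^3396 ≡ 1503 · 3327 · 901 · 1337 · 256 ≡ 2197 (mod 3397).
Since 2197 ≠ 1, base 4 is a Fermat witness: 3397 is composite.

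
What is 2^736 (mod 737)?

86

2^1 ≡ 2 (mod 737)
2^2 ≡ 2^2 = 4 ≡ 4 (mod 737)
2^4 ≡ 4^2 = 16 ≡ 16 (mod 737)
2^8 ≡ 16^2 = 256 ≡ 256 (mod 737)
2^16 ≡ 256^2 = 65536 ≡ 680 (mod 737)
2^32 ≡ 680^2 = 462400 ≡ 301 (mod 737)
2^64 ≡ 301^2 = 90601 ≡ 687 (mod 737)
2^128 ≡ 687^2 = 471969 ≡ 289 (mod 737)
2^256 ≡ 289^2 = 83521 ≡ 240 (mod 737)
2^512 ≡ 240^2 = 57600 ≡ 114 (mod 737)
736 = 512 + 128 + 64 + 32 in binary powers of 2.
So 2^736 ≡ 114 · 289 · 687 · 301 ≡ 86 (mod 737).
Since 86 ≠ 1, base 2 is a Fermat witness: 737 is composite.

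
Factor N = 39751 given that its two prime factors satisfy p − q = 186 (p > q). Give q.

127

Since p = q + 186, we have 39751 = q(q + 186), so q² + 186q − 39751 = 0.
Discriminant: 186² + 4·39751 = 34596 + 159004 = 193600; √193600 = 440.
q = (−186 + 440)/2 = 127, and p = q + 186 = 313.
Check: 127 · 313 = 39751.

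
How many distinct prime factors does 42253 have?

42253 = 29 · 1457
1457 = 31 · 47
42253 = 29 · 31 · 47, which has 3 distinct prime factors.

3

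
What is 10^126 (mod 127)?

1

10^1 ≡ 10 (mod 127)
10^2 ≡ 10^2 = 100 ≡ 100 (mod 127)
10^4 ≡ 100^2 = 10000 ≡ 94 (mod 127)
10^8 ≡ 94^2 = 8836 ≡ 73 (mod 127)
10^16 ≡ 73^2 = 5329 ≡ 122 (mod 127)
10^32 ≡ 122^2 = 14884 ≡ 25 (mod 127)
10^64 ≡ 25^2 = 625 ≡ 117 (mod 127)
126 = 64 + 32 + 16 + 8 + 4 + 2 in binary powers of 2.
So 10^126 ≡ 117 · 25 · 122 · 73 · 94 · 100 ≡ 1 (mod 127).
Since the result is 1, base 10 gives no evidence that 127 is composite.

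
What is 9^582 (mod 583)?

9^1 ≡ 9 (mod 583)
9^2 ≡ 9^2 = 81 ≡ 81 (mod 583)
9^4 ≡ 81^2 = 6561 ≡ 148 (mod 583)
9^8 ≡ 148^2 = 21904 ≡ 333 (mod 583)
9^16 ≡ 333^2 = 110889 ≡ 119 (mod 583)
9^32 ≡ 119^2 = 14161 ≡ 169 (mod 583)
9^64 ≡ 169^2 = 28561 ≡ 577 (mod 583)
9^128 ≡ 577^2 = 332929 ≡ 36 (mod 583)
9^256 ≡ 36^2 = 1296 ≡ 130 (mod 583)
9^512 ≡ 130^2 = 16900 ≡ 576 (mod 583)
582 = 512 + 64 + 4 + 2 in binary powers of 2.
So 9^582 ≡ 576 · 577 · 148 · 81 ≡ 367 (mod 583).
Since 367 ≠ 1, base 9 is a Fermat witness: 583 is composite.

367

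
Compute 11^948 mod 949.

885

11^1 ≡ 11 (mod 949)
11^2 ≡ 11^2 = 121 ≡ 121 (mod 949)
11^4 ≡ 121^2 = 14641 ≡ 406 (mod 949)
11^8 ≡ 406^2 = 164836 ≡ 659 (mod 949)
11^16 ≡ 659^2 = 434281 ≡ 588 (mod 949)
11^32 ≡ 588^2 = 345744 ≡ 308 (mod 949)
11^64 ≡ 308^2 = 94864 ≡ 913 (mod 949)
11^128 ≡ 913^2 = 833569 ≡ 347 (mod 949)
11^256 ≡ 347^2 = 120409 ≡ 835 (mod 949)
11^512 ≡ 835^2 = 697225 ≡ 659 (mod 949)
948 = 512 + 256 + 128 + 32 + 16 + 4 in binary powers of 2.
So 11^948 ≡ 659 · 835 · 347 · 308 · 588 · 406 ≡ 885 (mod 949).
Since 885 ≠ 1, base 11 is a Fermat witness: 949 is composite.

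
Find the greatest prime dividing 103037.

29

103037 = 11 · 9367
9367 = 17 · 551
551 = 19 · 29
29 is prime.
So 103037 = 11 · 17 · 19 · 29; the largest prime factor is 29.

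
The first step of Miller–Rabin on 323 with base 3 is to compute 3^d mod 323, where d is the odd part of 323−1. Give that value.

323 − 1 = 322 = 2^1 · 161, so d = 161.
3^1 ≡ 3 (mod 323)
3^2 ≡ 3^2 = 9 ≡ 9 (mod 323)
3^4 ≡ 9^2 = 81 ≡ 81 (mod 323)
3^8 ≡ 81^2 = 6561 ≡ 101 (mod 323)
3^16 ≡ 101^2 = 10201 ≡ 188 (mod 323)
3^32 ≡ 188^2 = 35344 ≡ 137 (mod 323)
3^64 ≡ 137^2 = 18769 ≡ 35 (mod 323)
3^128 ≡ 35^2 = 1225 ≡ 256 (mod 323)
161 = 128 + 32 + 1 in binary powers of 2.
So 3^161 ≡ 256 · 137 · 3 ≡ 241 (mod 323).
Squaring chain: 241; never reaches −1, so base 3 is a Miller–Rabin witness that 323 is composite.

241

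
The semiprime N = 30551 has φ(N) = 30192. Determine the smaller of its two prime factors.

φ(n) = (p−1)(q−1) = n − (p+q) + 1, so p + q = 30551 − 30192 + 1 = 360.
p and q are the roots of t² − 360t + 30551 = 0.
Discriminant: 360² − 4·30551 = 129600 − 122204 = 7396; √7396 = 86.
q = (360 − 86)/2 = 137, p = (360 + 86)/2 = 223.
Check: 137 · 223 = 30551.

137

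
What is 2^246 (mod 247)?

220

2^1 ≡ 2 (mod 247)
2^2 ≡ 2^2 = 4 ≡ 4 (mod 247)
2^4 ≡ 4^2 = 16 ≡ 16 (mod 247)
2^8 ≡ 16^2 = 256 ≡ 9 (mod 247)
2^16 ≡ 9^2 = 81 ≡ 81 (mod 247)
2^32 ≡ 81^2 = 6561 ≡ 139 (mod 247)
2^64 ≡ 139^2 = 19321 ≡ 55 (mod 247)
2^128 ≡ 55^2 = 3025 ≡ 61 (mod 247)
246 = 128 + 64 + 32 + 16 + 4 + 2 in binary powers of 2.
So 2^246 ≡ 61 · 55 · 139 · 81 · 16 · 4 ≡ 220 (mod 247).
Since 220 ≠ 1, base 2 is a Fermat witness: 247 is composite.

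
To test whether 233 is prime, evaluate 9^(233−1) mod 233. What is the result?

9^1 ≡ 9 (mod 233)
9^2 ≡ 9^2 = 81 ≡ 81 (mod 233)
9^4 ≡ 81^2 = 6561 ≡ 37 (mod 233)
9^8 ≡ 37^2 = 1369 ≡ 204 (mod 233)
9^16 ≡ 204^2 = 41616 ≡ 142 (mod 233)
9^32 ≡ 142^2 = 20164 ≡ 126 (mod 233)
9^64 ≡ 126^2 = 15876 ≡ 32 (mod 233)
9^128 ≡ 32^2 = 1024 ≡ 92 (mod 233)
232 = 128 + 64 + 32 + 8 in binary powers of 2.
So 9^232 ≡ 92 · 32 · 126 · 204 ≡ 1 (mod 233).
Since the result is 1, base 9 gives no evidence that 233 is composite.

1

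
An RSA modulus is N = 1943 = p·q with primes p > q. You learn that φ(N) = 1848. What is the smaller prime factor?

φ(n) = (p−1)(q−1) = n − (p+q) + 1, so p + q = 1943 − 1848 + 1 = 96.
p and q are the roots of t² − 96t + 1943 = 0.
Discriminant: 96² − 4·1943 = 9216 − 7772 = 1444; √1444 = 38.
q = (96 − 38)/2 = 29, p = (96 + 38)/2 = 67.
Check: 29 · 67 = 1943.

29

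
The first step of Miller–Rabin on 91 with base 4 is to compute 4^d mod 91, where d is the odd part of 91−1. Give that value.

91 − 1 = 90 = 2^1 · 45, so d = 45.
4^1 ≡ 4 (mod 91)
4^2 ≡ 4^2 = 16 ≡ 16 (mod 91)
4^4 ≡ 16^2 = 256 ≡ 74 (mod 91)
4^8 ≡ 74^2 = 5476 ≡ 16 (mod 91)
4^16 ≡ 16^2 = 256 ≡ 74 (mod 91)
4^32 ≡ 74^2 = 5476 ≡ 16 (mod 91)
45 = 32 + 8 + 4 + 1 in binary powers of 2.
So 4^45 ≡ 16 · 16 · 74 · 4 ≡ 64 (mod 91).
Squaring chain: 64; never reaches −1, so base 4 is a Miller–Rabin witness that 91 is composite.

64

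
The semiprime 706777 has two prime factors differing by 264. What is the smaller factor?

719

Since p = q + 264, we have 706777 = q(q + 264), so q² + 264q − 706777 = 0.
Discriminant: 264² + 4·706777 = 69696 + 2827108 = 2896804; √2896804 = 1702.
q = (−264 + 1702)/2 = 719, and p = q + 264 = 983.
Check: 719 · 983 = 706777.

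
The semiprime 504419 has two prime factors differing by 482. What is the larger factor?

Since p = q + 482, we have 504419 = q(q + 482), so q² + 482q − 504419 = 0.
Discriminant: 482² + 4·504419 = 232324 + 2017676 = 2250000; √2250000 = 1500.
q = (−482 + 1500)/2 = 509, and p = q + 482 = 991.
Check: 509 · 991 = 504419.

991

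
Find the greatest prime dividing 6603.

71

6603 = 3 · 2201
2201 = 31 · 71
71 is prime.
So 6603 = 3 · 31 · 71; the largest prime factor is 71.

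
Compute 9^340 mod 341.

67

9^1 ≡ 9 (mod 341)
9^2 ≡ 9^2 = 81 ≡ 81 (mod 341)
9^4 ≡ 81^2 = 6561 ≡ 82 (mod 341)
9^8 ≡ 82^2 = 6724 ≡ 245 (mod 341)
9^16 ≡ 245^2 = 60025 ≡ 9 (mod 341)
9^32 ≡ 9^2 = 81 ≡ 81 (mod 341)
9^64 ≡ 81^2 = 6561 ≡ 82 (mod 341)
9^128 ≡ 82^2 = 6724 ≡ 245 (mod 341)
9^256 ≡ 245^2 = 60025 ≡ 9 (mod 341)
340 = 256 + 64 + 16 + 4 in binary powers of 2.
So 9^340 ≡ 9 · 82 · 9 · 82 ≡ 67 (mod 341).
Since 67 ≠ 1, base 9 is a Fermat witness: 341 is composite.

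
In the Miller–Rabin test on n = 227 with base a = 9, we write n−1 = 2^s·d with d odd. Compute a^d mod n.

1

227 − 1 = 226 = 2^1 · 113, so d = 113.
9^1 ≡ 9 (mod 227)
9^2 ≡ 9^2 = 81 ≡ 81 (mod 227)
9^4 ≡ 81^2 = 6561 ≡ 205 (mod 227)
9^8 ≡ 205^2 = 42025 ≡ 30 (mod 227)
9^16 ≡ 30^2 = 900 ≡ 219 (mod 227)
9^32 ≡ 219^2 = 47961 ≡ 64 (mod 227)
9^64 ≡ 64^2 = 4096 ≡ 10 (mod 227)
113 = 64 + 32 + 16 + 1 in binary powers of 2.
So 9^113 ≡ 10 · 64 · 219 · 9 ≡ 1 (mod 227).
Since 9^d ≡ 1 (mod 227), base 9 does not prove 227 composite.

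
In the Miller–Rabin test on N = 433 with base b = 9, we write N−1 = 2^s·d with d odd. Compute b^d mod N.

1

433 − 1 = 432 = 2^4 · 27, so d = 27.
9^1 ≡ 9 (mod 433)
9^2 ≡ 9^2 = 81 ≡ 81 (mod 433)
9^4 ≡ 81^2 = 6561 ≡ 66 (mod 433)
9^8 ≡ 66^2 = 4356 ≡ 26 (mod 433)
9^16 ≡ 26^2 = 676 ≡ 243 (mod 433)
27 = 16 + 8 + 2 + 1 in binary powers of 2.
So 9^27 ≡ 243 · 26 · 81 · 9 ≡ 1 (mod 433).
Since 9^d ≡ 1 (mod 433), base 9 does not prove 433 composite.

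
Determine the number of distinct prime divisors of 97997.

97997 = 43^2 · 53
97997 = 43^2 · 53, which has 2 distinct prime factors.

2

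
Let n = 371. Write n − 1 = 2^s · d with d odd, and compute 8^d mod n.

371 − 1 = 370 = 2^1 · 185, so d = 185.
8^1 ≡ 8 (mod 371)
8^2 ≡ 8^2 = 64 ≡ 64 (mod 371)
8^4 ≡ 64^2 = 4096 ≡ 15 (mod 371)
8^8 ≡ 15^2 = 225 ≡ 225 (mod 371)
8^16 ≡ 225^2 = 50625 ≡ 169 (mod 371)
8^32 ≡ 169^2 = 28561 ≡ 365 (mod 371)
8^64 ≡ 365^2 = 133225 ≡ 36 (mod 371)
8^128 ≡ 36^2 = 1296 ≡ 183 (mod 371)
185 = 128 + 32 + 16 + 8 + 1 in binary powers of 2.
So 8^185 ≡ 183 · 365 · 169 · 225 · 8 ≡ 71 (mod 371).
Squaring chain: 71; never reaches −1, so base 8 is a Miller–Rabin witness that 371 is composite.

71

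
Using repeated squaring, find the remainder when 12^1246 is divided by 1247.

12^1 ≡ 12 (mod 1247)
12^2 ≡ 12^2 = 144 ≡ 144 (mod 1247)
12^4 ≡ 144^2 = 20736 ≡ 784 (mod 1247)
12^8 ≡ 784^2 = 614656 ≡ 1132 (mod 1247)
12^16 ≡ 1132^2 = 1281424 ≡ 755 (mod 1247)
12^32 ≡ 755^2 = 570025 ≡ 146 (mod 1247)
12^64 ≡ 146^2 = 21316 ≡ 117 (mod 1247)
12^128 ≡ 117^2 = 13689 ≡ 1219 (mod 1247)
12^256 ≡ 1219^2 = 1485961 ≡ 784 (mod 1247)
12^512 ≡ 784^2 = 614656 ≡ 1132 (mod 1247)
12^1024 ≡ 1132^2 = 1281424 ≡ 755 (mod 1247)
1246 = 1024 + 128 + 64 + 16 + 8 + 4 + 2 in binary powers of 2.
So 12^1246 ≡ 755 · 1219 · 117 · 755 · 1132 · 784 · 144 ≡ 608 (mod 1247).
Since 608 ≠ 1, base 12 is a Fermat witness: 1247 is composite.

608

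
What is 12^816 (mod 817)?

12^1 ≡ 12 (mod 817)
12^2 ≡ 12^2 = 144 ≡ 144 (mod 817)
12^4 ≡ 144^2 = 20736 ≡ 311 (mod 817)
12^8 ≡ 311^2 = 96721 ≡ 315 (mod 817)
12^16 ≡ 315^2 = 99225 ≡ 368 (mod 817)
12^32 ≡ 368^2 = 135424 ≡ 619 (mod 817)
12^64 ≡ 619^2 = 383161 ≡ 805 (mod 817)
12^128 ≡ 805^2 = 648025 ≡ 144 (mod 817)
12^256 ≡ 144^2 = 20736 ≡ 311 (mod 817)
12^512 ≡ 311^2 = 96721 ≡ 315 (mod 817)
816 = 512 + 256 + 32 + 16 in binary powers of 2.
So 12^816 ≡ 315 · 311 · 619 · 368 ≡ 704 (mod 817).
Since 704 ≠ 1, base 12 is a Fermat witness: 817 is composite.

704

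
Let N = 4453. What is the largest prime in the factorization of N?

4453 = 61 · 73
73 is prime.
So 4453 = 61 · 73; the largest prime factor is 73.

73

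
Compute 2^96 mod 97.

1

2^1 ≡ 2 (mod 97)
2^2 ≡ 2^2 = 4 ≡ 4 (mod 97)
2^4 ≡ 4^2 = 16 ≡ 16 (mod 97)
2^8 ≡ 16^2 = 256 ≡ 62 (mod 97)
2^16 ≡ 62^2 = 3844 ≡ 61 (mod 97)
2^32 ≡ 61^2 = 3721 ≡ 35 (mod 97)
2^64 ≡ 35^2 = 1225 ≡ 61 (mod 97)
96 = 64 + 32 in binary powers of 2.
So 2^96 ≡ 61 · 35 ≡ 1 (mod 97).
Since the result is 1, base 2 gives no evidence that 97 is composite.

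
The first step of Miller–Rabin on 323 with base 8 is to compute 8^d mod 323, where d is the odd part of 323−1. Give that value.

297

323 − 1 = 322 = 2^1 · 161, so d = 161.
8^1 ≡ 8 (mod 323)
8^2 ≡ 8^2 = 64 ≡ 64 (mod 323)
8^4 ≡ 64^2 = 4096 ≡ 220 (mod 323)
8^8 ≡ 220^2 = 48400 ≡ 273 (mod 323)
8^16 ≡ 273^2 = 74529 ≡ 239 (mod 323)
8^32 ≡ 239^2 = 57121 ≡ 273 (mod 323)
8^64 ≡ 273^2 = 74529 ≡ 239 (mod 323)
8^128 ≡ 239^2 = 57121 ≡ 273 (mod 323)
161 = 128 + 32 + 1 in binary powers of 2.
So 8^161 ≡ 273 · 273 · 8 ≡ 297 (mod 323).
Squaring chain: 297; never reaches −1, so base 8 is a Miller–Rabin witness that 323 is composite.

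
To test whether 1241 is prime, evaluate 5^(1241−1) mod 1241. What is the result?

1172

5^1 ≡ 5 (mod 1241)
5^2 ≡ 5^2 = 25 ≡ 25 (mod 1241)
5^4 ≡ 25^2 = 625 ≡ 625 (mod 1241)
5^8 ≡ 625^2 = 390625 ≡ 951 (mod 1241)
5^16 ≡ 951^2 = 904401 ≡ 953 (mod 1241)
5^32 ≡ 953^2 = 908209 ≡ 1038 (mod 1241)
5^64 ≡ 1038^2 = 1077444 ≡ 256 (mod 1241)
5^128 ≡ 256^2 = 65536 ≡ 1004 (mod 1241)
5^256 ≡ 1004^2 = 1008016 ≡ 324 (mod 1241)
5^512 ≡ 324^2 = 104976 ≡ 732 (mod 1241)
5^1024 ≡ 732^2 = 535824 ≡ 953 (mod 1241)
1240 = 1024 + 128 + 64 + 16 + 8 in binary powers of 2.
So 5^1240 ≡ 953 · 1004 · 256 · 953 · 951 ≡ 1172 (mod 1241).
Since 1172 ≠ 1, base 5 is a Fermat witness: 1241 is composite.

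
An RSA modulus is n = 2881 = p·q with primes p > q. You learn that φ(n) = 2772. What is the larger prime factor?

φ(n) = (p−1)(q−1) = n − (p+q) + 1, so p + q = 2881 − 2772 + 1 = 110.
p and q are the roots of t² − 110t + 2881 = 0.
Discriminant: 110² − 4·2881 = 12100 − 11524 = 576; √576 = 24.
q = (110 − 24)/2 = 43, p = (110 + 24)/2 = 67.
Check: 43 · 67 = 2881.

67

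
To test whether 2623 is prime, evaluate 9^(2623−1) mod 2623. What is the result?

752

9^1 ≡ 9 (mod 2623)
9^2 ≡ 9^2 = 81 ≡ 81 (mod 2623)
9^4 ≡ 81^2 = 6561 ≡ 1315 (mod 2623)
9^8 ≡ 1315^2 = 1729225 ≡ 668 (mod 2623)
9^16 ≡ 668^2 = 446224 ≡ 314 (mod 2623)
9^32 ≡ 314^2 = 98596 ≡ 1545 (mod 2623)
9^64 ≡ 1545^2 = 2387025 ≡ 95 (mod 2623)
9^128 ≡ 95^2 = 9025 ≡ 1156 (mod 2623)
9^256 ≡ 1156^2 = 1336336 ≡ 1229 (mod 2623)
9^512 ≡ 1229^2 = 1510441 ≡ 2216 (mod 2623)
9^1024 ≡ 2216^2 = 4910656 ≡ 400 (mod 2623)
9^2048 ≡ 400^2 = 160000 ≡ 2620 (mod 2623)
2622 = 2048 + 512 + 32 + 16 + 8 + 4 + 2 in binary powers of 2.
So 9^2622 ≡ 2620 · 2216 · 1545 · 314 · 668 · 1315 · 81 ≡ 752 (mod 2623).
Since 752 ≠ 1, base 9 is a Fermat witness: 2623 is composite.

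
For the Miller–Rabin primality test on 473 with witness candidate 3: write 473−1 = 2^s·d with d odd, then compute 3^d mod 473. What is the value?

473 − 1 = 472 = 2^3 · 59, so d = 59.
3^1 ≡ 3 (mod 473)
3^2 ≡ 3^2 = 9 ≡ 9 (mod 473)
3^4 ≡ 9^2 = 81 ≡ 81 (mod 473)
3^8 ≡ 81^2 = 6561 ≡ 412 (mod 473)
3^16 ≡ 412^2 = 169744 ≡ 410 (mod 473)
3^32 ≡ 410^2 = 168100 ≡ 185 (mod 473)
59 = 32 + 16 + 8 + 2 + 1 in binary powers of 2.
So 3^59 ≡ 185 · 410 · 412 · 9 · 3 ≡ 26 (mod 473).
Squaring chain: 26 → 203 → 58; never reaches −1, so base 3 is a Miller–Rabin witness that 473 is composite.

26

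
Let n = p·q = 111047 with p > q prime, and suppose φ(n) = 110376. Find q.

φ(n) = (p−1)(q−1) = n − (p+q) + 1, so p + q = 111047 − 110376 + 1 = 672.
p and q are the roots of t² − 672t + 111047 = 0.
Discriminant: 672² − 4·111047 = 451584 − 444188 = 7396; √7396 = 86.
q = (672 − 86)/2 = 293, p = (672 + 86)/2 = 379.
Check: 293 · 379 = 111047.

293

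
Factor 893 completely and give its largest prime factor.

893 = 19 · 47
47 is prime.
So 893 = 19 · 47; the largest prime factor is 47.

47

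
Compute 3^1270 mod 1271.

893

3^1 ≡ 3 (mod 1271)
3^2 ≡ 3^2 = 9 ≡ 9 (mod 1271)
3^4 ≡ 9^2 = 81 ≡ 81 (mod 1271)
3^8 ≡ 81^2 = 6561 ≡ 206 (mod 1271)
3^16 ≡ 206^2 = 42436 ≡ 493 (mod 1271)
3^32 ≡ 493^2 = 243049 ≡ 288 (mod 1271)
3^64 ≡ 288^2 = 82944 ≡ 329 (mod 1271)
3^128 ≡ 329^2 = 108241 ≡ 206 (mod 1271)
3^256 ≡ 206^2 = 42436 ≡ 493 (mod 1271)
3^512 ≡ 493^2 = 243049 ≡ 288 (mod 1271)
3^1024 ≡ 288^2 = 82944 ≡ 329 (mod 1271)
1270 = 1024 + 128 + 64 + 32 + 16 + 4 + 2 in binary powers of 2.
So 3^1270 ≡ 329 · 206 · 329 · 288 · 493 · 81 · 9 ≡ 893 (mod 1271).
Since 893 ≠ 1, base 3 is a Fermat witness: 1271 is composite.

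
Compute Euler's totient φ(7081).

6912

Factor: 7081 = 73 · 97.
φ(7081) = (73−1) · (97−1) = 72 · 96 = 6912.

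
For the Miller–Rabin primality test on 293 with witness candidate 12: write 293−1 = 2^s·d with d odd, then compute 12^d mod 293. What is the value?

155

293 − 1 = 292 = 2^2 · 73, so d = 73.
12^1 ≡ 12 (mod 293)
12^2 ≡ 12^2 = 144 ≡ 144 (mod 293)
12^4 ≡ 144^2 = 20736 ≡ 226 (mod 293)
12^8 ≡ 226^2 = 51076 ≡ 94 (mod 293)
12^16 ≡ 94^2 = 8836 ≡ 46 (mod 293)
12^32 ≡ 46^2 = 2116 ≡ 65 (mod 293)
12^64 ≡ 65^2 = 4225 ≡ 123 (mod 293)
73 = 64 + 8 + 1 in binary powers of 2.
So 12^73 ≡ 123 · 94 · 12 ≡ 155 (mod 293).
Squaring chain: 155 → 292; reaches −1, so base 12 does not prove 293 composite.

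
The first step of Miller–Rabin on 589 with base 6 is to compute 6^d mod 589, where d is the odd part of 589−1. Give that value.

216

589 − 1 = 588 = 2^2 · 147, so d = 147.
6^1 ≡ 6 (mod 589)
6^2 ≡ 6^2 = 36 ≡ 36 (mod 589)
6^4 ≡ 36^2 = 1296 ≡ 118 (mod 589)
6^8 ≡ 118^2 = 13924 ≡ 377 (mod 589)
6^16 ≡ 377^2 = 142129 ≡ 180 (mod 589)
6^32 ≡ 180^2 = 32400 ≡ 5 (mod 589)
6^64 ≡ 5^2 = 25 ≡ 25 (mod 589)
6^128 ≡ 25^2 = 625 ≡ 36 (mod 589)
147 = 128 + 16 + 2 + 1 in binary powers of 2.
So 6^147 ≡ 36 · 180 · 36 · 6 ≡ 216 (mod 589).
Squaring chain: 216 → 125; never reaches −1, so base 6 is a Miller–Rabin witness that 589 is composite.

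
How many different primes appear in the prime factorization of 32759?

32759 = 17 · 1927
1927 = 41 · 47
32759 = 17 · 41 · 47, which has 3 distinct prime factors.

3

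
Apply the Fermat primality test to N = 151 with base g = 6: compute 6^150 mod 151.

6^1 ≡ 6 (mod 151)
6^2 ≡ 6^2 = 36 ≡ 36 (mod 151)
6^4 ≡ 36^2 = 1296 ≡ 88 (mod 151)
6^8 ≡ 88^2 = 7744 ≡ 43 (mod 151)
6^16 ≡ 43^2 = 1849 ≡ 37 (mod 151)
6^32 ≡ 37^2 = 1369 ≡ 10 (mod 151)
6^64 ≡ 10^2 = 100 ≡ 100 (mod 151)
6^128 ≡ 100^2 = 10000 ≡ 34 (mod 151)
150 = 128 + 16 + 4 + 2 in binary powers of 2.
So 6^150 ≡ 34 · 37 · 88 · 36 ≡ 1 (mod 151).
Since the result is 1, base 6 gives no evidence that 151 is composite.

1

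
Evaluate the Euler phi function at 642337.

619920

Factor: 642337 = 71 · 83 · 109.
φ(642337) = (71−1) · (83−1) · (109−1) = 70 · 82 · 108 = 619920.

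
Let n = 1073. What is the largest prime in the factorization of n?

1073 = 29 · 37
37 is prime.
So 1073 = 29 · 37; the largest prime factor is 37.

37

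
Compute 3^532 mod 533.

81

3^1 ≡ 3 (mod 533)
3^2 ≡ 3^2 = 9 ≡ 9 (mod 533)
3^4 ≡ 9^2 = 81 ≡ 81 (mod 533)
3^8 ≡ 81^2 = 6561 ≡ 165 (mod 533)
3^16 ≡ 165^2 = 27225 ≡ 42 (mod 533)
3^32 ≡ 42^2 = 1764 ≡ 165 (mod 533)
3^64 ≡ 165^2 = 27225 ≡ 42 (mod 533)
3^128 ≡ 42^2 = 1764 ≡ 165 (mod 533)
3^256 ≡ 165^2 = 27225 ≡ 42 (mod 533)
3^512 ≡ 42^2 = 1764 ≡ 165 (mod 533)
532 = 512 + 16 + 4 in binary powers of 2.
So 3^532 ≡ 165 · 42 · 81 ≡ 81 (mod 533).
Since 81 ≠ 1, base 3 is a Fermat witness: 533 is composite.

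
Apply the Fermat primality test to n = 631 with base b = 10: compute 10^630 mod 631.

1

10^1 ≡ 10 (mod 631)
10^2 ≡ 10^2 = 100 ≡ 100 (mod 631)
10^4 ≡ 100^2 = 10000 ≡ 535 (mod 631)
10^8 ≡ 535^2 = 286225 ≡ 382 (mod 631)
10^16 ≡ 382^2 = 145924 ≡ 163 (mod 631)
10^32 ≡ 163^2 = 26569 ≡ 67 (mod 631)
10^64 ≡ 67^2 = 4489 ≡ 72 (mod 631)
10^128 ≡ 72^2 = 5184 ≡ 136 (mod 631)
10^256 ≡ 136^2 = 18496 ≡ 197 (mod 631)
10^512 ≡ 197^2 = 38809 ≡ 318 (mod 631)
630 = 512 + 64 + 32 + 16 + 4 + 2 in binary powers of 2.
So 10^630 ≡ 318 · 72 · 67 · 163 · 535 · 100 ≡ 1 (mod 631).
Since the result is 1, base 10 gives no evidence that 631 is composite.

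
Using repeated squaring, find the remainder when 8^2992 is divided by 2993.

592

8^1 ≡ 8 (mod 2993)
8^2 ≡ 8^2 = 64 ≡ 64 (mod 2993)
8^4 ≡ 64^2 = 4096 ≡ 1103 (mod 2993)
8^8 ≡ 1103^2 = 1216609 ≡ 1451 (mod 2993)
8^16 ≡ 1451^2 = 2105401 ≡ 1322 (mod 2993)
8^32 ≡ 1322^2 = 1747684 ≡ 2765 (mod 2993)
8^64 ≡ 2765^2 = 7645225 ≡ 1103 (mod 2993)
8^128 ≡ 1103^2 = 1216609 ≡ 1451 (mod 2993)
8^256 ≡ 1451^2 = 2105401 ≡ 1322 (mod 2993)
8^512 ≡ 1322^2 = 1747684 ≡ 2765 (mod 2993)
8^1024 ≡ 2765^2 = 7645225 ≡ 1103 (mod 2993)
8^2048 ≡ 1103^2 = 1216609 ≡ 1451 (mod 2993)
2992 = 2048 + 512 + 256 + 128 + 32 + 16 in binary powers of 2.
So 8^2992 ≡ 1451 · 2765 · 1322 · 1451 · 2765 · 1322 ≡ 592 (mod 2993).
Since 592 ≠ 1, base 8 is a Fermat witness: 2993 is composite.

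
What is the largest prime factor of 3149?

3149 = 47 · 67
67 is prime.
So 3149 = 47 · 67; the largest prime factor is 67.

67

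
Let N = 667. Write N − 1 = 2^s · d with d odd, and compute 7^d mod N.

667 − 1 = 666 = 2^1 · 333, so d = 333.
7^1 ≡ 7 (mod 667)
7^2 ≡ 7^2 = 49 ≡ 49 (mod 667)
7^4 ≡ 49^2 = 2401 ≡ 400 (mod 667)
7^8 ≡ 400^2 = 160000 ≡ 587 (mod 667)
7^16 ≡ 587^2 = 344569 ≡ 397 (mod 667)
7^32 ≡ 397^2 = 157609 ≡ 197 (mod 667)
7^64 ≡ 197^2 = 38809 ≡ 123 (mod 667)
7^128 ≡ 123^2 = 15129 ≡ 455 (mod 667)
7^256 ≡ 455^2 = 207025 ≡ 255 (mod 667)
333 = 256 + 64 + 8 + 4 + 1 in binary powers of 2.
So 7^333 ≡ 255 · 123 · 587 · 400 · 7 ≡ 458 (mod 667).
Squaring chain: 458; never reaches −1, so base 7 is a Miller–Rabin witness that 667 is composite.

458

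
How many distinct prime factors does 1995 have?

4

1995 = 3 · 665
665 = 5 · 133
133 = 7 · 19
1995 = 3 · 5 · 7 · 19, which has 4 distinct prime factors.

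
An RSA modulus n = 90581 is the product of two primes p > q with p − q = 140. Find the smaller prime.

Since p = q + 140, we have 90581 = q(q + 140), so q² + 140q − 90581 = 0.
Discriminant: 140² + 4·90581 = 19600 + 362324 = 381924; √381924 = 618.
q = (−140 + 618)/2 = 239, and p = q + 140 = 379.
Check: 239 · 379 = 90581.

239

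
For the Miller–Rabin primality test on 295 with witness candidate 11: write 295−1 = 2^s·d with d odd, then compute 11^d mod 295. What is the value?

295 − 1 = 294 = 2^1 · 147, so d = 147.
11^1 ≡ 11 (mod 295)
11^2 ≡ 11^2 = 121 ≡ 121 (mod 295)
11^4 ≡ 121^2 = 14641 ≡ 186 (mod 295)
11^8 ≡ 186^2 = 34596 ≡ 81 (mod 295)
11^16 ≡ 81^2 = 6561 ≡ 71 (mod 295)
11^32 ≡ 71^2 = 5041 ≡ 26 (mod 295)
11^64 ≡ 26^2 = 676 ≡ 86 (mod 295)
11^128 ≡ 86^2 = 7396 ≡ 21 (mod 295)
147 = 128 + 16 + 2 + 1 in binary powers of 2.
So 11^147 ≡ 21 · 71 · 121 · 11 ≡ 56 (mod 295).
Squaring chain: 56; never reaches −1, so base 11 is a Miller–Rabin witness that 295 is composite.

56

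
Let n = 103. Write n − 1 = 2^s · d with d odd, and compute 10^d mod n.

102

103 − 1 = 102 = 2^1 · 51, so d = 51.
10^1 ≡ 10 (mod 103)
10^2 ≡ 10^2 = 100 ≡ 100 (mod 103)
10^4 ≡ 100^2 = 10000 ≡ 9 (mod 103)
10^8 ≡ 9^2 = 81 ≡ 81 (mod 103)
10^16 ≡ 81^2 = 6561 ≡ 72 (mod 103)
10^32 ≡ 72^2 = 5184 ≡ 34 (mod 103)
51 = 32 + 16 + 2 + 1 in binary powers of 2.
So 10^51 ≡ 34 · 72 · 100 · 10 ≡ 102 (mod 103).
Since 10^d ≡ 102 (mod 103), base 10 does not prove 103 composite.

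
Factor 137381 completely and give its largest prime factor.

79

137381 = 37 · 3713
3713 = 47 · 79
79 is prime.
So 137381 = 37 · 47 · 79; the largest prime factor is 79.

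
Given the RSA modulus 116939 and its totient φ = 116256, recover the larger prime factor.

347

φ(n) = (p−1)(q−1) = n − (p+q) + 1, so p + q = 116939 − 116256 + 1 = 684.
p and q are the roots of t² − 684t + 116939 = 0.
Discriminant: 684² − 4·116939 = 467856 − 467756 = 100; √100 = 10.
q = (684 − 10)/2 = 337, p = (684 + 10)/2 = 347.
Check: 337 · 347 = 116939.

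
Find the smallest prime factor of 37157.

73

37157 is odd.
Digit sum 23, not divisible by 3.
Ends in 7: not divisible by 5.
7: 37157 = 7·5308 + 1
11: 37157 = 11·3377 + 10
13: 37157 = 13·2858 + 3
17: 37157 = 17·2185 + 12
19: 37157 = 19·1955 + 12
23: 37157 = 23·1615 + 12
29: 37157 = 29·1281 + 8
31: 37157 = 31·1198 + 19
37: 37157 = 37·1004 + 9
41: 37157 = 41·906 + 11
43: 37157 = 43·864 + 5
47: 37157 = 47·790 + 27
53: 37157 = 53·701 + 4
59: 37157 = 59·629 + 46
61: 37157 = 61·609 + 8
67: 37157 = 67·554 + 39
71: 37157 = 71·523 + 24
73: 37157 = 73·509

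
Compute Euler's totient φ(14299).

14040

Factor: 14299 = 79 · 181.
φ(14299) = (79−1) · (181−1) = 78 · 180 = 14040.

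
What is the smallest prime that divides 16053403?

97

16053403 is odd.
Digit sum 22, not divisible by 3.
Ends in 3: not divisible by 5.
7: 16053403 = 7·2293343 + 2
11: 16053403 = 11·1459400 + 3
13: 16053403 = 13·1234877 + 2
17: 16053403 = 17·944317 + 14
19: 16053403 = 19·844915 + 18
23: 16053403 = 23·697974 + 1
29: 16053403 = 29·553565 + 18
31: 16053403 = 31·517851 + 22
37: 16053403 = 37·433875 + 28
41: 16053403 = 41·391546 + 17
43: 16053403 = 43·373334 + 41
47: 16053403 = 47·341561 + 36
53: 16053403 = 53·302894 + 21
59: 16053403 = 59·272091 + 34
61: 16053403 = 61·263170 + 33
67: 16053403 = 67·239603 + 2
71: 16053403 = 71·226104 + 19
73: 16053403 = 73·219909 + 46
79: 16053403 = 79·203207 + 50
83: 16053403 = 83·193414 + 41
89: 16053403 = 89·180375 + 28
97: 16053403 = 97·165499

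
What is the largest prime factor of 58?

58 = 2 · 29
29 is prime.
So 58 = 2 · 29; the largest prime factor is 29.

29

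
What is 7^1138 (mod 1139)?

236

7^1 ≡ 7 (mod 1139)
7^2 ≡ 7^2 = 49 ≡ 49 (mod 1139)
7^4 ≡ 49^2 = 2401 ≡ 123 (mod 1139)
7^8 ≡ 123^2 = 15129 ≡ 322 (mod 1139)
7^16 ≡ 322^2 = 103684 ≡ 35 (mod 1139)
7^32 ≡ 35^2 = 1225 ≡ 86 (mod 1139)
7^64 ≡ 86^2 = 7396 ≡ 562 (mod 1139)
7^128 ≡ 562^2 = 315844 ≡ 341 (mod 1139)
7^256 ≡ 341^2 = 116281 ≡ 103 (mod 1139)
7^512 ≡ 103^2 = 10609 ≡ 358 (mod 1139)
7^1024 ≡ 358^2 = 128164 ≡ 596 (mod 1139)
1138 = 1024 + 64 + 32 + 16 + 2 in binary powers of 2.
So 7^1138 ≡ 596 · 562 · 86 · 35 · 49 ≡ 236 (mod 1139).
Since 236 ≠ 1, base 7 is a Fermat witness: 1139 is composite.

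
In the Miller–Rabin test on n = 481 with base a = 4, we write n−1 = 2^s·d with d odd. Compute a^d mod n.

233

481 − 1 = 480 = 2^5 · 15, so d = 15.
4^1 ≡ 4 (mod 481)
4^2 ≡ 4^2 = 16 ≡ 16 (mod 481)
4^4 ≡ 16^2 = 256 ≡ 256 (mod 481)
4^8 ≡ 256^2 = 65536 ≡ 120 (mod 481)
15 = 8 + 4 + 2 + 1 in binary powers of 2.
So 4^15 ≡ 120 · 256 · 16 · 4 ≡ 233 (mod 481).
Squaring chain: 233 → 417 → 248 → 417 → 248; never reaches −1, so base 4 is a Miller–Rabin witness that 481 is composite.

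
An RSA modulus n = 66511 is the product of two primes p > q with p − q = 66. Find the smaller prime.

227

Since p = q + 66, we have 66511 = q(q + 66), so q² + 66q − 66511 = 0.
Discriminant: 66² + 4·66511 = 4356 + 266044 = 270400; √270400 = 520.
q = (−66 + 520)/2 = 227, and p = q + 66 = 293.
Check: 227 · 293 = 66511.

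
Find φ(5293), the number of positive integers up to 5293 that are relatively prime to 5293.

Factor: 5293 = 67 · 79.
φ(5293) = (67−1) · (79−1) = 66 · 78 = 5148.

5148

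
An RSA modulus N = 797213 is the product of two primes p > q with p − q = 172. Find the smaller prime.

Since p = q + 172, we have 797213 = q(q + 172), so q² + 172q − 797213 = 0.
Discriminant: 172² + 4·797213 = 29584 + 3188852 = 3218436; √3218436 = 1794.
q = (−172 + 1794)/2 = 811, and p = q + 172 = 983.
Check: 811 · 983 = 797213.

811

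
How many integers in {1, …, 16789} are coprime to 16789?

16524

Factor: 16789 = 103 · 163.
φ(16789) = (103−1) · (163−1) = 102 · 162 = 16524.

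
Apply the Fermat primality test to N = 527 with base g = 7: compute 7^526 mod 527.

348

7^1 ≡ 7 (mod 527)
7^2 ≡ 7^2 = 49 ≡ 49 (mod 527)
7^4 ≡ 49^2 = 2401 ≡ 293 (mod 527)
7^8 ≡ 293^2 = 85849 ≡ 475 (mod 527)
7^16 ≡ 475^2 = 225625 ≡ 69 (mod 527)
7^32 ≡ 69^2 = 4761 ≡ 18 (mod 527)
7^64 ≡ 18^2 = 324 ≡ 324 (mod 527)
7^128 ≡ 324^2 = 104976 ≡ 103 (mod 527)
7^256 ≡ 103^2 = 10609 ≡ 69 (mod 527)
7^512 ≡ 69^2 = 4761 ≡ 18 (mod 527)
526 = 512 + 8 + 4 + 2 in binary powers of 2.
So 7^526 ≡ 18 · 475 · 293 · 49 ≡ 348 (mod 527).
Since 348 ≠ 1, base 7 is a Fermat witness: 527 is composite.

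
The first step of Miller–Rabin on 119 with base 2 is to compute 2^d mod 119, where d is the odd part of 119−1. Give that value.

119 − 1 = 118 = 2^1 · 59, so d = 59.
2^1 ≡ 2 (mod 119)
2^2 ≡ 2^2 = 4 ≡ 4 (mod 119)
2^4 ≡ 4^2 = 16 ≡ 16 (mod 119)
2^8 ≡ 16^2 = 256 ≡ 18 (mod 119)
2^16 ≡ 18^2 = 324 ≡ 86 (mod 119)
2^32 ≡ 86^2 = 7396 ≡ 18 (mod 119)
59 = 32 + 16 + 8 + 2 + 1 in binary powers of 2.
So 2^59 ≡ 18 · 86 · 18 · 4 · 2 ≡ 25 (mod 119).
Squaring chain: 25; never reaches −1, so base 2 is a Miller–Rabin witness that 119 is composite.

25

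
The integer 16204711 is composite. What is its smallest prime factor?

16204711 is odd.
Digit sum 22, not divisible by 3.
Ends in 1: not divisible by 5.
7: 16204711 = 7·2314958 + 5
11: 16204711 = 11·1473155 + 6
13: 16204711 = 13·1246516 + 3
17: 16204711 = 17·953218 + 5
19: 16204711 = 19·852879 + 10
23: 16204711 = 23·704552 + 15
29: 16204711 = 29·558783 + 4
31: 16204711 = 31·522732 + 19
37: 16204711 = 37·437965 + 6
41: 16204711 = 41·395236 + 35
43: 16204711 = 43·376853 + 32
47: 16204711 = 47·344781 + 4
53: 16204711 = 53·305749 + 14
59: 16204711 = 59·274656 + 7
61: 16204711 = 61·265651

61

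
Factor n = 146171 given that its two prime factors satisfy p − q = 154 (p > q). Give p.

467

Since p = q + 154, we have 146171 = q(q + 154), so q² + 154q − 146171 = 0.
Discriminant: 154² + 4·146171 = 23716 + 584684 = 608400; √608400 = 780.
q = (−154 + 780)/2 = 313, and p = q + 154 = 467.
Check: 313 · 467 = 146171.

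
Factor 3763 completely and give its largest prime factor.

3763 = 53 · 71
71 is prime.
So 3763 = 53 · 71; the largest prime factor is 71.

71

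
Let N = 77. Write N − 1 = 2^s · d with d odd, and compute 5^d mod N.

75

77 − 1 = 76 = 2^2 · 19, so d = 19.
5^1 ≡ 5 (mod 77)
5^2 ≡ 5^2 = 25 ≡ 25 (mod 77)
5^4 ≡ 25^2 = 625 ≡ 9 (mod 77)
5^8 ≡ 9^2 = 81 ≡ 4 (mod 77)
5^16 ≡ 4^2 = 16 ≡ 16 (mod 77)
19 = 16 + 2 + 1 in binary powers of 2.
So 5^19 ≡ 16 · 25 · 5 ≡ 75 (mod 77).
Squaring chain: 75 → 4; never reaches −1, so base 5 is a Miller–Rabin witness that 77 is composite.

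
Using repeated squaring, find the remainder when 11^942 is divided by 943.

453

11^1 ≡ 11 (mod 943)
11^2 ≡ 11^2 = 121 ≡ 121 (mod 943)
11^4 ≡ 121^2 = 14641 ≡ 496 (mod 943)
11^8 ≡ 496^2 = 246016 ≡ 836 (mod 943)
11^16 ≡ 836^2 = 698896 ≡ 133 (mod 943)
11^32 ≡ 133^2 = 17689 ≡ 715 (mod 943)
11^64 ≡ 715^2 = 511225 ≡ 119 (mod 943)
11^128 ≡ 119^2 = 14161 ≡ 16 (mod 943)
11^256 ≡ 16^2 = 256 ≡ 256 (mod 943)
11^512 ≡ 256^2 = 65536 ≡ 469 (mod 943)
942 = 512 + 256 + 128 + 32 + 8 + 4 + 2 in binary powers of 2.
So 11^942 ≡ 469 · 256 · 16 · 715 · 836 · 496 · 121 ≡ 453 (mod 943).
Since 453 ≠ 1, base 11 is a Fermat witness: 943 is composite.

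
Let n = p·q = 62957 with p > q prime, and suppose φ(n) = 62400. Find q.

φ(n) = (p−1)(q−1) = n − (p+q) + 1, so p + q = 62957 − 62400 + 1 = 558.
p and q are the roots of t² − 558t + 62957 = 0.
Discriminant: 558² − 4·62957 = 311364 − 251828 = 59536; √59536 = 244.
q = (558 − 244)/2 = 157, p = (558 + 244)/2 = 401.
Check: 157 · 401 = 62957.

157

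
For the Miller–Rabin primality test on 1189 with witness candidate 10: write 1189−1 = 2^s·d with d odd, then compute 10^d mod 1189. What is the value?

305

1189 − 1 = 1188 = 2^2 · 297, so d = 297.
10^1 ≡ 10 (mod 1189)
10^2 ≡ 10^2 = 100 ≡ 100 (mod 1189)
10^4 ≡ 100^2 = 10000 ≡ 488 (mod 1189)
10^8 ≡ 488^2 = 238144 ≡ 344 (mod 1189)
10^16 ≡ 344^2 = 118336 ≡ 625 (mod 1189)
10^32 ≡ 625^2 = 390625 ≡ 633 (mod 1189)
10^64 ≡ 633^2 = 400689 ≡ 1185 (mod 1189)
10^128 ≡ 1185^2 = 1404225 ≡ 16 (mod 1189)
10^256 ≡ 16^2 = 256 ≡ 256 (mod 1189)
297 = 256 + 32 + 8 + 1 in binary powers of 2.
So 10^297 ≡ 256 · 633 · 344 · 10 ≡ 305 (mod 1189).
Squaring chain: 305 → 283; never reaches −1, so base 10 is a Miller–Rabin witness that 1189 is composite.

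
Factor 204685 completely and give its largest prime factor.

204685 = 5 · 40937
40937 = 13 · 3149
3149 = 47 · 67
67 is prime.
So 204685 = 5 · 13 · 47 · 67; the largest prime factor is 67.

67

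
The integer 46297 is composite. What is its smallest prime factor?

46297 is odd.
Digit sum 28, not divisible by 3.
Ends in 7: not divisible by 5.
7: 46297 = 7·6613 + 6
11: 46297 = 11·4208 + 9
13: 46297 = 13·3561 + 4
17: 46297 = 17·2723 + 6
19: 46297 = 19·2436 + 13
23: 46297 = 23·2012 + 21
29: 46297 = 29·1596 + 13
31: 46297 = 31·1493 + 14
37: 46297 = 37·1251 + 10
41: 46297 = 41·1129 + 8
43: 46297 = 43·1076 + 29
47: 46297 = 47·985 + 2
53: 46297 = 53·873 + 28
59: 46297 = 59·784 + 41
61: 46297 = 61·758 + 59
67: 46297 = 67·691

67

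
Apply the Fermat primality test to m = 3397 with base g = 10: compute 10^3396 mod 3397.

10^1 ≡ 10 (mod 3397)
10^2 ≡ 10^2 = 100 ≡ 100 (mod 3397)
10^4 ≡ 100^2 = 10000 ≡ 3206 (mod 3397)
10^8 ≡ 3206^2 = 10278436 ≡ 2511 (mod 3397)
10^16 ≡ 2511^2 = 6305121 ≡ 289 (mod 3397)
10^32 ≡ 289^2 = 83521 ≡ 1993 (mod 3397)
10^64 ≡ 1993^2 = 3972049 ≡ 956 (mod 3397)
10^128 ≡ 956^2 = 913936 ≡ 143 (mod 3397)
10^256 ≡ 143^2 = 20449 ≡ 67 (mod 3397)
10^512 ≡ 67^2 = 4489 ≡ 1092 (mod 3397)
10^1024 ≡ 1092^2 = 1192464 ≡ 117 (mod 3397)
10^2048 ≡ 117^2 = 13689 ≡ 101 (mod 3397)
3396 = 2048 + 1024 + 256 + 64 + 4 in binary powers of 2.
So 10^3396 ≡ 101 · 117 · 67 · 956 · 3206 ≡ 3370 (mod 3397).
Since 3370 ≠ 1, base 10 is a Fermat witness: 3397 is composite.

3370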